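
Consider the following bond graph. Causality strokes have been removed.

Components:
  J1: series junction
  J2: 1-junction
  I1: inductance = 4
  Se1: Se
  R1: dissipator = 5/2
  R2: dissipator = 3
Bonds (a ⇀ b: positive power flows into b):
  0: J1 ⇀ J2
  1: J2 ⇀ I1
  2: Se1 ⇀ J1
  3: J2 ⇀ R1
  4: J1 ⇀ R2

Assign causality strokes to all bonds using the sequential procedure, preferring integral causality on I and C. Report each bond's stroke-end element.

β2 |J1  (source Se1 imposes e)
β1 |I1  (I1 integral (f out))
β0 |J2  (J2 flow already set via bond 1)
β3 |J2  (1-jn J2 has f-setter on 1)
β4 |J1  (common-f at J1 fixed by 0)

bond 0 →J2
bond 1 →I1
bond 2 →J1
bond 3 →J2
bond 4 →J1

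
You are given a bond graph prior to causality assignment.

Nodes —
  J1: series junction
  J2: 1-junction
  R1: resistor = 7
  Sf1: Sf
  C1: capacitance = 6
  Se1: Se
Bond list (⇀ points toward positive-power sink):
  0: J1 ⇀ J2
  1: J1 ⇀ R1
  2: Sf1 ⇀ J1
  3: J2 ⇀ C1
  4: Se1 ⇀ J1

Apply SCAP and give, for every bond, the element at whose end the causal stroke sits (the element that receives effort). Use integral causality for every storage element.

β0 →J1
β1 →J1
β2 →Sf1
β3 →J2
β4 →J1

#2 stroke at Sf1  (Sf1 (Sf) sets flow on bond)
#4 stroke at J1  (source Se1 imposes e)
#0 stroke at J1  (J1: bond 2 brought flow, rest push out)
#1 stroke at J1  (J1 flow already set via bond 2)
#3 stroke at J2  (common-f at J2 fixed by 0)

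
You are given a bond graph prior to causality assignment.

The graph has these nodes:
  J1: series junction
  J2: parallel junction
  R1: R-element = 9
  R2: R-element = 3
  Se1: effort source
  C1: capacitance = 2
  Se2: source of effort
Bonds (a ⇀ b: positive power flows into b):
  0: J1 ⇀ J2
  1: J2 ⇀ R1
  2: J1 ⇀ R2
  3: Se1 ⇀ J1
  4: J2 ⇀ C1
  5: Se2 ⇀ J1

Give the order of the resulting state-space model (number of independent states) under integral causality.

1  (C1 all integral)

b3 →J1  (source Se1 imposes e)
b5 →J1  (Se2 fixes effort; stroke away)
b4 →J2  (C1 integral (e out))
b0 →J1  (common-e at J2 fixed by 4)
b1 →R1  (0-jn J2 has e-setter on 4)
b2 →R2  (J1: last free bond brings flow in)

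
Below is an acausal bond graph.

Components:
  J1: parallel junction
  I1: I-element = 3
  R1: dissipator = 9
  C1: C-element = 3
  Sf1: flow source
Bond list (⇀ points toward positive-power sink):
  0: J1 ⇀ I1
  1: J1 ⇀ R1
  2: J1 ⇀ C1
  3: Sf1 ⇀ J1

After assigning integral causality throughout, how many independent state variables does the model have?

#3 |Sf1  (Sf1 (Sf) sets flow on bond)
#0 |I1  (prefer integral on I1)
#2 |J1  (prefer integral on C1)
#1 |R1  (J1 effort already set via bond 2)

2  (C1, I1 all integral)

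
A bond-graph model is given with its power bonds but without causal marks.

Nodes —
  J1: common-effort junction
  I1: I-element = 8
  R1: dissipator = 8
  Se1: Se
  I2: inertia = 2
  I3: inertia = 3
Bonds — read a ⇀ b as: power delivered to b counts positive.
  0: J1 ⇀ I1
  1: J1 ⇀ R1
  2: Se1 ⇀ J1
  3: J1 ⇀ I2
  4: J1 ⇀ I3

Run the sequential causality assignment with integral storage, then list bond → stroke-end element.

β2 stroke→J1  (Se1: effort source, stroke at far end)
β0 stroke→I1  (J1 effort already set via bond 2)
β1 stroke→R1  (0-jn J1 has e-setter on 2)
β3 stroke→I2  (0-jn J1 has e-setter on 2)
β4 stroke→I3  (J1: bond 2 brought effort, rest push out)

#0 stroke at I1
#1 stroke at R1
#2 stroke at J1
#3 stroke at I2
#4 stroke at I3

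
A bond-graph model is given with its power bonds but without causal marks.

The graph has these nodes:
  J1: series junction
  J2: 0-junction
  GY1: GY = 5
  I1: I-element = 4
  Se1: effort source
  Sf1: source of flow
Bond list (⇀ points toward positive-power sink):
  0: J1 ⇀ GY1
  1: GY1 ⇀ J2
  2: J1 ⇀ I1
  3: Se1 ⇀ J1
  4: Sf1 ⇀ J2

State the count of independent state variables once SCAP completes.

1  (I1 all integral)

#3 |J1  (Se1 (Se) sets effort on bond)
#4 |Sf1  (Sf1 fixes flow; stroke at Sf1)
#1 |J2  (J2: last free bond brings effort in)
#0 |J1  (GY1 both-in/both-out from 1)
#2 |I1  (J1: last free bond brings flow in)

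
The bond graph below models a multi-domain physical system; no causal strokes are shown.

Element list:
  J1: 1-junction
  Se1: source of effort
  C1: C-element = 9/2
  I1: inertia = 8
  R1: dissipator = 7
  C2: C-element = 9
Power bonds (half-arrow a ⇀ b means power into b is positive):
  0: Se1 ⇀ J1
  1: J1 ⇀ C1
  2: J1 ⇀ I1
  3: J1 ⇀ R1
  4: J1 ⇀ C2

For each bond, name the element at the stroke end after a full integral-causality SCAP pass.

β0 →J1
β1 →J1
β2 →I1
β3 →J1
β4 →J1

β0 stroke at J1  (source Se1 imposes e)
β1 stroke at J1  (C1 outputs effort q/C1)
β2 stroke at I1  (I1 integral (f out))
β3 stroke at J1  (J1 flow already set via bond 2)
β4 stroke at J1  (J1: bond 2 brought flow, rest push out)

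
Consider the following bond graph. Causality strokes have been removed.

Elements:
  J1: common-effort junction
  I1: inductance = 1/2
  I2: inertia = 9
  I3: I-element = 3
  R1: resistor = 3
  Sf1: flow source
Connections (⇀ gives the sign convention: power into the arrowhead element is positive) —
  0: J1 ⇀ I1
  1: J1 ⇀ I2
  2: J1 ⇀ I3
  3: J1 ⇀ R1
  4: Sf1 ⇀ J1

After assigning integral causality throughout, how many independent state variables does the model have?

3  (I1, I2, I3 all integral)

#4 |Sf1  (Sf1 fixes flow; stroke at Sf1)
#0 |I1  (I1: I, integral causality)
#1 |I2  (I2 outputs flow p/I2)
#2 |I3  (I3 integral (f out))
#3 |J1  (only one effort-in slot at J1)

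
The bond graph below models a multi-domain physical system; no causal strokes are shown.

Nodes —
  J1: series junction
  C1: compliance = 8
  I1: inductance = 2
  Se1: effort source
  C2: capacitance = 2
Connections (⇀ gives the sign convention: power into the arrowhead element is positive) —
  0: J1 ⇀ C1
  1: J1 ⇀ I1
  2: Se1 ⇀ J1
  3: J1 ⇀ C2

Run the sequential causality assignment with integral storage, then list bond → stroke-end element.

#2 |J1  (Se1: effort source, stroke at far end)
#0 |J1  (C1 outputs effort q/C1)
#1 |I1  (prefer integral on I1)
#3 |J1  (J1: bond 1 brought flow, rest push out)

β0 stroke at J1
β1 stroke at I1
β2 stroke at J1
β3 stroke at J1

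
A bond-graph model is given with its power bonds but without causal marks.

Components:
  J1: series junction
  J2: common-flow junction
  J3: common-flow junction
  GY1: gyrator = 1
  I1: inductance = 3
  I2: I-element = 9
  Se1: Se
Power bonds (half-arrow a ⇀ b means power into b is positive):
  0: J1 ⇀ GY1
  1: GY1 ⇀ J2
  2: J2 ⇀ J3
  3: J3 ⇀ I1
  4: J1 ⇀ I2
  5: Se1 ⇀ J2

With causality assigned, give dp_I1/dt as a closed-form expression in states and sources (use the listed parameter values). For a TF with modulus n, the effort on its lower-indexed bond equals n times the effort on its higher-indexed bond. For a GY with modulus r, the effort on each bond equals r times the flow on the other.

b5 stroke→J2  (Se1: effort source, stroke at far end)
b3 stroke→I1  (I1 outputs flow p/I1)
b2 stroke→J3  (common-f at J3 fixed by 3)
b1 stroke→J2  (J2 flow already set via bond 2)
b0 stroke→J1  (GY1: gyrator matches bond 1)
b4 stroke→I2  (closing 1-jn rule on J1)

dp_I1/dt = E_Se1 + p_I2/9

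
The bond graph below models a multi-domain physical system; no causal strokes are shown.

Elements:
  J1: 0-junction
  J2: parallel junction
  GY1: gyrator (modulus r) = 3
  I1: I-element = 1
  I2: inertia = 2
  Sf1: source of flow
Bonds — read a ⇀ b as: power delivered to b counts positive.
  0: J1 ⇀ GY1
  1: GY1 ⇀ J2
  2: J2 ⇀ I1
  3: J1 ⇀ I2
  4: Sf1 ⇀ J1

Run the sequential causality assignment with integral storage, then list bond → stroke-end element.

β0 →J1
β1 →J2
β2 →I1
β3 →I2
β4 →Sf1

b4 stroke at Sf1  (Sf1: flow source, stroke at near end)
b2 stroke at I1  (I1: I, integral causality)
b1 stroke at J2  (only one effort-in slot at J2)
b0 stroke at J1  (GY1 both-in/both-out from 1)
b3 stroke at I2  (J1: bond 0 brought effort, rest push out)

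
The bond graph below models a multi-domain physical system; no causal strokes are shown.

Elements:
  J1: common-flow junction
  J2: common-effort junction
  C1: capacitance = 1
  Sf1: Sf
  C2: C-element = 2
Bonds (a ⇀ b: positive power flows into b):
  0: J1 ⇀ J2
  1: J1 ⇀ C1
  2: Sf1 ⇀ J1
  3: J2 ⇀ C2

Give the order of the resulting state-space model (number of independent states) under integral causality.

2  (C1, C2 all integral)

bond 2 stroke→Sf1  (Sf1 (Sf) sets flow on bond)
bond 0 stroke→J1  (1-jn J1 has f-setter on 2)
bond 1 stroke→J1  (J1: bond 2 brought flow, rest push out)
bond 3 stroke→J2  (closing 0-jn rule on J2)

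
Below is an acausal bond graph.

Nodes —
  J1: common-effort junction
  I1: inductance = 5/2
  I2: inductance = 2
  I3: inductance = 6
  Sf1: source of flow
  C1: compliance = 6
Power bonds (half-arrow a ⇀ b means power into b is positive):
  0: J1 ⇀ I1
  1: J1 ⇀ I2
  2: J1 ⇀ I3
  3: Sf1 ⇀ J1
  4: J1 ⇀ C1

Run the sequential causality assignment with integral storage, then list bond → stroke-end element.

bond 0 stroke→I1
bond 1 stroke→I2
bond 2 stroke→I3
bond 3 stroke→Sf1
bond 4 stroke→J1

#3 stroke→Sf1  (source Sf1 imposes f)
#0 stroke→I1  (I1 outputs flow p/I1)
#1 stroke→I2  (I2 integral (f out))
#2 stroke→I3  (I3: I, integral causality)
#4 stroke→J1  (closing 0-jn rule on J1)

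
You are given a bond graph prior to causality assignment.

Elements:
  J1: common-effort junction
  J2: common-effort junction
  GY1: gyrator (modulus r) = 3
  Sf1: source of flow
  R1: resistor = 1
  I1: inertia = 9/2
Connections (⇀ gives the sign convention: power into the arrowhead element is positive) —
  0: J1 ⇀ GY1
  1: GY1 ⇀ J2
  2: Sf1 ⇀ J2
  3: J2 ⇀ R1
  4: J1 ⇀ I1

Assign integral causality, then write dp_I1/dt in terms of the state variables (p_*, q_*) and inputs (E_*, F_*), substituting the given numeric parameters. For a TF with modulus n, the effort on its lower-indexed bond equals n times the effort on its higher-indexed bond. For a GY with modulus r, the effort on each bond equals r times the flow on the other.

dp_I1/dt = -3*F_Sf1 - 2*p_I1

bond 2 stroke→Sf1  (Sf1: flow source, stroke at near end)
bond 4 stroke→I1  (prefer integral on I1)
bond 0 stroke→J1  (closing 0-jn rule on J1)
bond 1 stroke→J2  (GY GY1: same side as bond 0)
bond 3 stroke→R1  (common-e at J2 fixed by 1)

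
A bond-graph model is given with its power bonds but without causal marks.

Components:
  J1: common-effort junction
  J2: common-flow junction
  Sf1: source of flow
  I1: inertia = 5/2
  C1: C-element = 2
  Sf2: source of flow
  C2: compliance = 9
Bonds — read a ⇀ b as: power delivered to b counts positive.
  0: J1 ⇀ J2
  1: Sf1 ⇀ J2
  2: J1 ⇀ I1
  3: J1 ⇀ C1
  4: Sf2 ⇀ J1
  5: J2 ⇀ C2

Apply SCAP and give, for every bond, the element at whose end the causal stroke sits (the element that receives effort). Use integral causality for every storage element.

b0 →J2
b1 →Sf1
b2 →I1
b3 →J1
b4 →Sf2
b5 →J2

b1 |Sf1  (Sf1 (Sf) sets flow on bond)
b4 |Sf2  (source Sf2 imposes f)
b0 |J2  (common-f at J2 fixed by 1)
b5 |J2  (J2 flow already set via bond 1)
b2 |I1  (I1: I, integral causality)
b3 |J1  (closing 0-jn rule on J1)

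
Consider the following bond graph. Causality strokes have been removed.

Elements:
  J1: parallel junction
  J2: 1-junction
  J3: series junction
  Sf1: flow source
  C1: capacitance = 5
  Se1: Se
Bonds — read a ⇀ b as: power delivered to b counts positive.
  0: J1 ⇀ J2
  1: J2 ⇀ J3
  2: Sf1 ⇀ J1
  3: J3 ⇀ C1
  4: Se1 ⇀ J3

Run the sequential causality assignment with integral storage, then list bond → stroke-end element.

bond 0 →J1
bond 1 →J2
bond 2 →Sf1
bond 3 →J3
bond 4 →J3

b2 →Sf1  (Sf1 fixes flow; stroke at Sf1)
b4 →J3  (Se1 fixes effort; stroke away)
b0 →J1  (J1 needs exactly one e-in)
b1 →J2  (common-f at J2 fixed by 0)
b3 →J3  (J3: bond 1 brought flow, rest push out)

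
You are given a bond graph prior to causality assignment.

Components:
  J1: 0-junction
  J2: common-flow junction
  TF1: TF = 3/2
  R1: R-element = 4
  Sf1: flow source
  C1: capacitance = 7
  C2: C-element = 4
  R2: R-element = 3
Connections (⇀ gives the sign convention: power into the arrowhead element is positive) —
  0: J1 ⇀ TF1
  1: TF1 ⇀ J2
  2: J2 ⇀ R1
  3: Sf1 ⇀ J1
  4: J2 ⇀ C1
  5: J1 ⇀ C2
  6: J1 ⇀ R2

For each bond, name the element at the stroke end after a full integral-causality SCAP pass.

#0 stroke at TF1
#1 stroke at J2
#2 stroke at R1
#3 stroke at Sf1
#4 stroke at J2
#5 stroke at J1
#6 stroke at R2

β3 stroke at Sf1  (Sf1 fixes flow; stroke at Sf1)
β4 stroke at J2  (C1 outputs effort q/C1)
β5 stroke at J1  (C2 outputs effort q/C2)
β0 stroke at TF1  (common-e at J1 fixed by 5)
β6 stroke at R2  (0-jn J1 has e-setter on 5)
β1 stroke at J2  (TF1: transformer flips bond 0)
β2 stroke at R1  (J2: last free bond brings flow in)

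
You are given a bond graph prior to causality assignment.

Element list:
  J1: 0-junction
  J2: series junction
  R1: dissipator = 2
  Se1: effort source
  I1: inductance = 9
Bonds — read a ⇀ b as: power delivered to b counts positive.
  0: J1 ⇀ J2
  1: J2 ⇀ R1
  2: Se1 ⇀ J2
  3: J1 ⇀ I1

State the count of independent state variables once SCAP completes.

1  (I1 all integral)

bond 2 stroke→J2  (Se1: effort source, stroke at far end)
bond 3 stroke→I1  (I1: I, integral causality)
bond 0 stroke→J1  (J1: last free bond brings effort in)
bond 1 stroke→J2  (1-jn J2 has f-setter on 0)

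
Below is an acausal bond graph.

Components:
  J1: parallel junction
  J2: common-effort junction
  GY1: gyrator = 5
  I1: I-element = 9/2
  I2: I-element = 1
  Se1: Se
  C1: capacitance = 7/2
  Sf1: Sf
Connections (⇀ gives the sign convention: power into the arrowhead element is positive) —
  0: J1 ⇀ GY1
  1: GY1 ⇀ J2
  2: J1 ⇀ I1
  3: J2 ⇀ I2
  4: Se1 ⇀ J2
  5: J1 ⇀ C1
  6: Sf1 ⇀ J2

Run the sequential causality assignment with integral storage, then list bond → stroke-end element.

β0 stroke at GY1
β1 stroke at GY1
β2 stroke at I1
β3 stroke at I2
β4 stroke at J2
β5 stroke at J1
β6 stroke at Sf1

bond 4 stroke at J2  (source Se1 imposes e)
bond 6 stroke at Sf1  (Sf1: flow source, stroke at near end)
bond 1 stroke at GY1  (common-e at J2 fixed by 4)
bond 3 stroke at I2  (0-jn J2 has e-setter on 4)
bond 0 stroke at GY1  (GY GY1: same side as bond 1)
bond 2 stroke at I1  (I1: I, integral causality)
bond 5 stroke at J1  (J1: last free bond brings effort in)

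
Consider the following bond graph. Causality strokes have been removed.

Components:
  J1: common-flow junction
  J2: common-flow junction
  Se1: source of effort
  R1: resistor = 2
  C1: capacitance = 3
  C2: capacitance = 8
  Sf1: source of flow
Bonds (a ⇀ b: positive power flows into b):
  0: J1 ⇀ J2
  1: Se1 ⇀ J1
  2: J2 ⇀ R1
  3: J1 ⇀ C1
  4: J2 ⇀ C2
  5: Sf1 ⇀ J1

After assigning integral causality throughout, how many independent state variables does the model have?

#1 |J1  (Se1 (Se) sets effort on bond)
#5 |Sf1  (Sf1 fixes flow; stroke at Sf1)
#0 |J1  (1-jn J1 has f-setter on 5)
#3 |J1  (J1 flow already set via bond 5)
#2 |J2  (common-f at J2 fixed by 0)
#4 |J2  (J2 flow already set via bond 0)

2  (C1, C2 all integral)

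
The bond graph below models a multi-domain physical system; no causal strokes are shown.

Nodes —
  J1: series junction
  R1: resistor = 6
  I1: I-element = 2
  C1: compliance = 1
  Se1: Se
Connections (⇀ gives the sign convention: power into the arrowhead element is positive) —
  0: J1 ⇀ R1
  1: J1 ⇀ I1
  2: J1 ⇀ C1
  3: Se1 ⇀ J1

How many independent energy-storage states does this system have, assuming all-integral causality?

bond 3 stroke→J1  (Se1 fixes effort; stroke away)
bond 1 stroke→I1  (prefer integral on I1)
bond 0 stroke→J1  (common-f at J1 fixed by 1)
bond 2 stroke→J1  (J1 flow already set via bond 1)

2  (C1, I1 all integral)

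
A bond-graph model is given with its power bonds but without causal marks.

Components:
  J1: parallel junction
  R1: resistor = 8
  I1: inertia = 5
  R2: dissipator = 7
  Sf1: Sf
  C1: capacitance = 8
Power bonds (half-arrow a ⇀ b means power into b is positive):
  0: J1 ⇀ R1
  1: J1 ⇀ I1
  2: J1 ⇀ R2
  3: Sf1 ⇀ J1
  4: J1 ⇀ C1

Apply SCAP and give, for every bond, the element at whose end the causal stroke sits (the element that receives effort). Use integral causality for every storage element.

β0 →R1
β1 →I1
β2 →R2
β3 →Sf1
β4 →J1

bond 3 stroke at Sf1  (Sf1 fixes flow; stroke at Sf1)
bond 1 stroke at I1  (I1: I, integral causality)
bond 4 stroke at J1  (C1: C, integral causality)
bond 0 stroke at R1  (J1 effort already set via bond 4)
bond 2 stroke at R2  (J1 effort already set via bond 4)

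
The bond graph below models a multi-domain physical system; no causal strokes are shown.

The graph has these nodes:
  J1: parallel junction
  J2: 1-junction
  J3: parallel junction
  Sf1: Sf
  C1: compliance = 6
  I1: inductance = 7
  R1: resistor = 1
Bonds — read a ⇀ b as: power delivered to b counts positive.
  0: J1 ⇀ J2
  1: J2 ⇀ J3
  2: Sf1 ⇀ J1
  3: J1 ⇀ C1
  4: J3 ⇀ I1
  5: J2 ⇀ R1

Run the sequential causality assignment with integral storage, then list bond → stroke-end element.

β2 stroke→Sf1  (source Sf1 imposes f)
β3 stroke→J1  (prefer integral on C1)
β0 stroke→J2  (0-jn J1 has e-setter on 3)
β4 stroke→I1  (I1 outputs flow p/I1)
β1 stroke→J3  (only one effort-in slot at J3)
β5 stroke→J2  (J2: bond 1 brought flow, rest push out)

β0 stroke→J2
β1 stroke→J3
β2 stroke→Sf1
β3 stroke→J1
β4 stroke→I1
β5 stroke→J2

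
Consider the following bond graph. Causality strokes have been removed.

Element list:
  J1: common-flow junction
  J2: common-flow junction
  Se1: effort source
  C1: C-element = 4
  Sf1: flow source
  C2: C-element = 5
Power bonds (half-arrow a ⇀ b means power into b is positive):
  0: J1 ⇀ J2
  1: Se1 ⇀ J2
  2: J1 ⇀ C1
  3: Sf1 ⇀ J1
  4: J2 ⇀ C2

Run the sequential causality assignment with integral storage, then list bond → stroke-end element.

#0 →J1
#1 →J2
#2 →J1
#3 →Sf1
#4 →J2

bond 1 |J2  (Se1 fixes effort; stroke away)
bond 3 |Sf1  (Sf1: flow source, stroke at near end)
bond 0 |J1  (common-f at J1 fixed by 3)
bond 2 |J1  (J1 flow already set via bond 3)
bond 4 |J2  (J2 flow already set via bond 0)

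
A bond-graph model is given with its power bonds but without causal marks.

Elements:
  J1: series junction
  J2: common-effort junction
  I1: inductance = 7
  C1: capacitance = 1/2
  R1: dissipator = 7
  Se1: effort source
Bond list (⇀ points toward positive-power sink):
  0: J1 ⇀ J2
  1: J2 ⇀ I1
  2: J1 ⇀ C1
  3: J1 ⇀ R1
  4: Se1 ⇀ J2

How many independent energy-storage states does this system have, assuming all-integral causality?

2  (C1, I1 all integral)

b4 |J2  (Se1: effort source, stroke at far end)
b0 |J1  (common-e at J2 fixed by 4)
b1 |I1  (J2: bond 4 brought effort, rest push out)
b2 |J1  (C1 outputs effort q/C1)
b3 |R1  (J1: last free bond brings flow in)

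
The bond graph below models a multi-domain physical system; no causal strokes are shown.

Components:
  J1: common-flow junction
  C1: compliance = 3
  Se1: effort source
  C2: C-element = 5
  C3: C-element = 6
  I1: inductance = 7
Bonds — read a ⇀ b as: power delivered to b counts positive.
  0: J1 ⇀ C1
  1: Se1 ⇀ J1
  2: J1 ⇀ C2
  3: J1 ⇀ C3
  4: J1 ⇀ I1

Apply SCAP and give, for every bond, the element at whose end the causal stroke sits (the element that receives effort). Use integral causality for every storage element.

#1 stroke at J1  (Se1: effort source, stroke at far end)
#0 stroke at J1  (prefer integral on C1)
#2 stroke at J1  (C2: C, integral causality)
#3 stroke at J1  (C3: C, integral causality)
#4 stroke at I1  (only one flow-in slot at J1)

bond 0 →J1
bond 1 →J1
bond 2 →J1
bond 3 →J1
bond 4 →I1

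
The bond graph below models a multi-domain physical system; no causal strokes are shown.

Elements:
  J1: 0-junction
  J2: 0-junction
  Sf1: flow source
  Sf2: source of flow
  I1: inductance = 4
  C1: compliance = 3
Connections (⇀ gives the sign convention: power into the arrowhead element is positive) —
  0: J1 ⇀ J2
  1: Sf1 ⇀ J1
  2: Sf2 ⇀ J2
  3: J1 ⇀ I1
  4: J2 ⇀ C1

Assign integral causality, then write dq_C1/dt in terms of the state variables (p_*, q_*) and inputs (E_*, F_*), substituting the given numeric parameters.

b1 stroke at Sf1  (Sf1 fixes flow; stroke at Sf1)
b2 stroke at Sf2  (source Sf2 imposes f)
b3 stroke at I1  (prefer integral on I1)
b0 stroke at J1  (J1: last free bond brings effort in)
b4 stroke at J2  (closing 0-jn rule on J2)

dq_C1/dt = F_Sf1 + F_Sf2 - p_I1/4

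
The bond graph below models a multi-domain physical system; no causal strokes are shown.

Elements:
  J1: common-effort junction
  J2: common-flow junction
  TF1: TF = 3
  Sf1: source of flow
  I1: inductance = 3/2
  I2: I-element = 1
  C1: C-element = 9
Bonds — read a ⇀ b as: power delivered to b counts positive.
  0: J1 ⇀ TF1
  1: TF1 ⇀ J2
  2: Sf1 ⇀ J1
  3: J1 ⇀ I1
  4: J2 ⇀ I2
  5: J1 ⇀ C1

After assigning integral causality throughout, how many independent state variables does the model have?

3  (C1, I1, I2 all integral)

β2 stroke→Sf1  (Sf1 fixes flow; stroke at Sf1)
β3 stroke→I1  (I1 integral (f out))
β4 stroke→I2  (I2 outputs flow p/I2)
β1 stroke→J2  (common-f at J2 fixed by 4)
β0 stroke→TF1  (TF TF1: opposite of bond 1)
β5 stroke→J1  (only one effort-in slot at J1)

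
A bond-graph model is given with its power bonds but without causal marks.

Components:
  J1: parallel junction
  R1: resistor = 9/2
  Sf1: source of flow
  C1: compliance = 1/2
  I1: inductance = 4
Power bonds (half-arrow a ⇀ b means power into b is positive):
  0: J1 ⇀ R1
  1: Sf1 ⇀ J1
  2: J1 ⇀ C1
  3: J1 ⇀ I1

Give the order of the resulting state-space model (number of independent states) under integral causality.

2  (C1, I1 all integral)

#1 |Sf1  (source Sf1 imposes f)
#2 |J1  (C1: C, integral causality)
#0 |R1  (J1 effort already set via bond 2)
#3 |I1  (J1: bond 2 brought effort, rest push out)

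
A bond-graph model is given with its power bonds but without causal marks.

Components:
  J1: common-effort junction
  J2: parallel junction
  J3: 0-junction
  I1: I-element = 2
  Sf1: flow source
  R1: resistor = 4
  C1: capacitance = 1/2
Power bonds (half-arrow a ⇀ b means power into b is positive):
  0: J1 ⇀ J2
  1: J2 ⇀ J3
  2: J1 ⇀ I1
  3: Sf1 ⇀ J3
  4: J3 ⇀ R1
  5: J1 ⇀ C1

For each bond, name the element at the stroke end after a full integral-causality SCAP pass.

b3 stroke→Sf1  (Sf1: flow source, stroke at near end)
b2 stroke→I1  (I1 outputs flow p/I1)
b5 stroke→J1  (prefer integral on C1)
b0 stroke→J2  (common-e at J1 fixed by 5)
b1 stroke→J3  (common-e at J2 fixed by 0)
b4 stroke→R1  (J3 effort already set via bond 1)

β0 |J2
β1 |J3
β2 |I1
β3 |Sf1
β4 |R1
β5 |J1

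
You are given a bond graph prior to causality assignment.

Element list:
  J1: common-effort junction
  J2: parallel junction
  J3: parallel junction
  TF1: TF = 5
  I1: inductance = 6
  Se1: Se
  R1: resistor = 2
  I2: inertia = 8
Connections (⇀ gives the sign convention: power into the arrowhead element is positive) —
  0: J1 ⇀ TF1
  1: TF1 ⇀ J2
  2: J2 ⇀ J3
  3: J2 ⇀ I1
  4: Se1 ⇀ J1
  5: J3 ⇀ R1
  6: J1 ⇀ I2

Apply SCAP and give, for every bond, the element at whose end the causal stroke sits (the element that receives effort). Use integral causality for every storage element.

β0 |TF1
β1 |J2
β2 |J3
β3 |I1
β4 |J1
β5 |R1
β6 |I2

b4 |J1  (Se1: effort source, stroke at far end)
b0 |TF1  (J1: bond 4 brought effort, rest push out)
b6 |I2  (J1: bond 4 brought effort, rest push out)
b1 |J2  (through TF1, causality passes straight; one stroke at TF1)
b2 |J3  (J2: bond 1 brought effort, rest push out)
b3 |I1  (0-jn J2 has e-setter on 1)
b5 |R1  (J3 effort already set via bond 2)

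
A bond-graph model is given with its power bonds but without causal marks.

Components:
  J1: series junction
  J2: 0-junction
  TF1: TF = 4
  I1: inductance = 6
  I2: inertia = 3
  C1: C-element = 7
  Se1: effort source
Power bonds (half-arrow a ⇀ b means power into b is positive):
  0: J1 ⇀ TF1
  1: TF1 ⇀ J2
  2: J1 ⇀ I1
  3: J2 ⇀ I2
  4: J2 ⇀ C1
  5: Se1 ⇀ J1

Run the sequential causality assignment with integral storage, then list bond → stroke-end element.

bond 0 stroke at J1
bond 1 stroke at TF1
bond 2 stroke at I1
bond 3 stroke at I2
bond 4 stroke at J2
bond 5 stroke at J1

β5 →J1  (Se1 fixes effort; stroke away)
β2 →I1  (I1 integral (f out))
β0 →J1  (1-jn J1 has f-setter on 2)
β1 →TF1  (TF1 one-in-one-out from 0)
β3 →I2  (I2 integral (f out))
β4 →J2  (J2 needs exactly one e-in)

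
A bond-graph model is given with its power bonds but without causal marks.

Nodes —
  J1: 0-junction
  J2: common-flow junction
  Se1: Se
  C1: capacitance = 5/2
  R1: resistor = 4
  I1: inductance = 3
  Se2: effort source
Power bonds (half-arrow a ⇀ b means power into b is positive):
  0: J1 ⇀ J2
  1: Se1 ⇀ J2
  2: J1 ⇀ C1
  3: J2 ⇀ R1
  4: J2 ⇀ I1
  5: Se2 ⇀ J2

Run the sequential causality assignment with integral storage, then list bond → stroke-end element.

bond 0 →J2
bond 1 →J2
bond 2 →J1
bond 3 →J2
bond 4 →I1
bond 5 →J2

#1 |J2  (Se1: effort source, stroke at far end)
#5 |J2  (Se2 (Se) sets effort on bond)
#2 |J1  (C1 outputs effort q/C1)
#0 |J2  (common-e at J1 fixed by 2)
#4 |I1  (I1: I, integral causality)
#3 |J2  (J2: bond 4 brought flow, rest push out)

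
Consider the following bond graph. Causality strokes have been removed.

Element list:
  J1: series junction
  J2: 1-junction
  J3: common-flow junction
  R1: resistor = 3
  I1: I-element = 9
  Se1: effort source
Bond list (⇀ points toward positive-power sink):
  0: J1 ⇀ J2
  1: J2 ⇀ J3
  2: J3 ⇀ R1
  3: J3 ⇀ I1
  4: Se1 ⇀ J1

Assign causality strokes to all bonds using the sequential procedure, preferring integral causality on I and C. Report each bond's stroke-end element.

β4 →J1  (Se1 fixes effort; stroke away)
β0 →J2  (only one flow-in slot at J1)
β1 →J3  (closing 1-jn rule on J2)
β3 →I1  (prefer integral on I1)
β2 →J3  (common-f at J3 fixed by 3)

#0 →J2
#1 →J3
#2 →J3
#3 →I1
#4 →J1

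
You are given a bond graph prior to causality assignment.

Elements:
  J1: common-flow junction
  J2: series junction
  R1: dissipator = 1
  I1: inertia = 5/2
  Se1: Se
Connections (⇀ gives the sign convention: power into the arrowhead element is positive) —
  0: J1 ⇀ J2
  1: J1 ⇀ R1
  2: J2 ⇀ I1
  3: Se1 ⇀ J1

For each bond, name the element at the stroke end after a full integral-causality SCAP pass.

b3 stroke→J1  (Se1: effort source, stroke at far end)
b2 stroke→I1  (prefer integral on I1)
b0 stroke→J2  (J2: bond 2 brought flow, rest push out)
b1 stroke→J1  (common-f at J1 fixed by 0)

#0 |J2
#1 |J1
#2 |I1
#3 |J1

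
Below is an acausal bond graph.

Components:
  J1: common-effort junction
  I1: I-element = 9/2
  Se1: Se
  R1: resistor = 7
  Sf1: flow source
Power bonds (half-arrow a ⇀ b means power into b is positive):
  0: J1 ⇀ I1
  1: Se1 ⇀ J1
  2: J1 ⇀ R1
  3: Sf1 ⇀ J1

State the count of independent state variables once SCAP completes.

1  (I1 all integral)

bond 1 stroke at J1  (source Se1 imposes e)
bond 3 stroke at Sf1  (source Sf1 imposes f)
bond 0 stroke at I1  (J1 effort already set via bond 1)
bond 2 stroke at R1  (0-jn J1 has e-setter on 1)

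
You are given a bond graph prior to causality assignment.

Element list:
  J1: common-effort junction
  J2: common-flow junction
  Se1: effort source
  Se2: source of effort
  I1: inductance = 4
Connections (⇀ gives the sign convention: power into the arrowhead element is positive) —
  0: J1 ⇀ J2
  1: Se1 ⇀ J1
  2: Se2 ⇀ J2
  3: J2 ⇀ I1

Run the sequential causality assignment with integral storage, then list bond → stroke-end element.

β0 stroke at J2
β1 stroke at J1
β2 stroke at J2
β3 stroke at I1

b1 stroke at J1  (Se1: effort source, stroke at far end)
b2 stroke at J2  (Se2: effort source, stroke at far end)
b0 stroke at J2  (J1 effort already set via bond 1)
b3 stroke at I1  (closing 1-jn rule on J2)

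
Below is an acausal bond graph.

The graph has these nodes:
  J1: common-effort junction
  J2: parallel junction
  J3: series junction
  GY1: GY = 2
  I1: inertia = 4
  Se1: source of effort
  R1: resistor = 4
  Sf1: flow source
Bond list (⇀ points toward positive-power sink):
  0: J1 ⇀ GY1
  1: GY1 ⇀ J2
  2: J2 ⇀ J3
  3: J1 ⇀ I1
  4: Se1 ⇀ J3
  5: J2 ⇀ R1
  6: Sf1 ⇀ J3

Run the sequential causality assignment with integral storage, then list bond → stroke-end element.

β4 stroke at J3  (source Se1 imposes e)
β6 stroke at Sf1  (Sf1 (Sf) sets flow on bond)
β2 stroke at J3  (common-f at J3 fixed by 6)
β3 stroke at I1  (I1 integral (f out))
β0 stroke at J1  (J1 needs exactly one e-in)
β1 stroke at J2  (GY1: gyrator matches bond 0)
β5 stroke at R1  (J2: bond 1 brought effort, rest push out)

b0 stroke at J1
b1 stroke at J2
b2 stroke at J3
b3 stroke at I1
b4 stroke at J3
b5 stroke at R1
b6 stroke at Sf1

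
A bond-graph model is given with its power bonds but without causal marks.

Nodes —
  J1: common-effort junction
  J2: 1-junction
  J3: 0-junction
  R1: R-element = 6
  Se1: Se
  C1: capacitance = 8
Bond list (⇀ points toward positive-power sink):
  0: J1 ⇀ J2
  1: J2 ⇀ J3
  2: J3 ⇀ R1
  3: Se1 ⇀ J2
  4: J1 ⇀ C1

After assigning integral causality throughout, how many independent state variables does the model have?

bond 3 →J2  (Se1 fixes effort; stroke away)
bond 4 →J1  (prefer integral on C1)
bond 0 →J2  (J1: bond 4 brought effort, rest push out)
bond 1 →J3  (J2 needs exactly one f-in)
bond 2 →R1  (J3: bond 1 brought effort, rest push out)

1  (C1 all integral)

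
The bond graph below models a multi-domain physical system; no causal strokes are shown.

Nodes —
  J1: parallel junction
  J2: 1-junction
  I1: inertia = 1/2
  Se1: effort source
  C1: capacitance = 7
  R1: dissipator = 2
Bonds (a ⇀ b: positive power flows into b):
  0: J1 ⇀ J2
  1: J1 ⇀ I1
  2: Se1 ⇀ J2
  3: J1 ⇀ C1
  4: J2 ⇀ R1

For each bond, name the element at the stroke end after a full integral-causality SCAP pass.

β2 stroke at J2  (Se1 (Se) sets effort on bond)
β1 stroke at I1  (prefer integral on I1)
β3 stroke at J1  (C1 outputs effort q/C1)
β0 stroke at J2  (J1 effort already set via bond 3)
β4 stroke at R1  (closing 1-jn rule on J2)

β0 →J2
β1 →I1
β2 →J2
β3 →J1
β4 →R1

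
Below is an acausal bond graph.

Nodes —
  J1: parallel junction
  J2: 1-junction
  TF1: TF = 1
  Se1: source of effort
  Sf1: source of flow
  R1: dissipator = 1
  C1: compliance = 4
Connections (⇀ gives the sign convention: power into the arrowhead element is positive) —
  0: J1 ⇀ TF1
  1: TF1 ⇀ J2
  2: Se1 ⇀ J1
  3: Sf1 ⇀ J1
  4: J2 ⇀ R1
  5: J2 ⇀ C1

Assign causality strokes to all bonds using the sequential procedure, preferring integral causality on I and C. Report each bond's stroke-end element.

b0 |TF1
b1 |J2
b2 |J1
b3 |Sf1
b4 |R1
b5 |J2

b2 stroke at J1  (Se1 (Se) sets effort on bond)
b3 stroke at Sf1  (Sf1: flow source, stroke at near end)
b0 stroke at TF1  (J1: bond 2 brought effort, rest push out)
b1 stroke at J2  (TF1: transformer flips bond 0)
b5 stroke at J2  (C1 integral (e out))
b4 stroke at R1  (J2 needs exactly one f-in)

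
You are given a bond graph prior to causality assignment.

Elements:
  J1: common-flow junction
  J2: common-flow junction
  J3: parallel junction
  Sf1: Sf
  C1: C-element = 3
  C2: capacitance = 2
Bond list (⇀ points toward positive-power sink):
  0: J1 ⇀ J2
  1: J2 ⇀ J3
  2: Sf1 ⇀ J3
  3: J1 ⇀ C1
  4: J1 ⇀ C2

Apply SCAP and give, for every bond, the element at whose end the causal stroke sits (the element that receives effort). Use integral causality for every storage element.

bond 0 |J2
bond 1 |J3
bond 2 |Sf1
bond 3 |J1
bond 4 |J1

#2 →Sf1  (Sf1: flow source, stroke at near end)
#1 →J3  (J3 needs exactly one e-in)
#0 →J2  (J2 flow already set via bond 1)
#3 →J1  (common-f at J1 fixed by 0)
#4 →J1  (J1 flow already set via bond 0)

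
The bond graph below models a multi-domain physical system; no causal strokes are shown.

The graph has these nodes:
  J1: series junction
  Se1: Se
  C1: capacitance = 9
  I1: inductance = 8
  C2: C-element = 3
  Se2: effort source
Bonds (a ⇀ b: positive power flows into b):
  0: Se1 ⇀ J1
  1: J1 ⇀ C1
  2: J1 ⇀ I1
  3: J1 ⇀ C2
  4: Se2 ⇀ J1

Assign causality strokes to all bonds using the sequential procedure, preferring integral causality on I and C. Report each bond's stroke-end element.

#0 →J1  (Se1 fixes effort; stroke away)
#4 →J1  (Se2: effort source, stroke at far end)
#1 →J1  (C1: C, integral causality)
#2 →I1  (prefer integral on I1)
#3 →J1  (J1 flow already set via bond 2)

#0 →J1
#1 →J1
#2 →I1
#3 →J1
#4 →J1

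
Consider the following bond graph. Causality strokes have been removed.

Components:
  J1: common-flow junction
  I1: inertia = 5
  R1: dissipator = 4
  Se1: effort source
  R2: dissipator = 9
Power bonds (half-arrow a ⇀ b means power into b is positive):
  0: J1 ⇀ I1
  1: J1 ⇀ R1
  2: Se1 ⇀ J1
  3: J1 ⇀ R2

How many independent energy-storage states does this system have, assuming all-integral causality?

#2 stroke at J1  (Se1 (Se) sets effort on bond)
#0 stroke at I1  (I1: I, integral causality)
#1 stroke at J1  (common-f at J1 fixed by 0)
#3 stroke at J1  (1-jn J1 has f-setter on 0)

1  (I1 all integral)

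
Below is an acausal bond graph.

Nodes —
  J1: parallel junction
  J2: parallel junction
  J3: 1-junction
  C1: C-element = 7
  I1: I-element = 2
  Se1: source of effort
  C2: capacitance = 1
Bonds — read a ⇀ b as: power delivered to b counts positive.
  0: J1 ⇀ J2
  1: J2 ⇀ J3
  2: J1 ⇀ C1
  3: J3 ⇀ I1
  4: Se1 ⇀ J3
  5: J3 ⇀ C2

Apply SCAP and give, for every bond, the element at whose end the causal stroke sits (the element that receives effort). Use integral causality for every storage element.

bond 4 |J3  (Se1: effort source, stroke at far end)
bond 2 |J1  (prefer integral on C1)
bond 0 |J2  (common-e at J1 fixed by 2)
bond 1 |J3  (0-jn J2 has e-setter on 0)
bond 3 |I1  (I1 integral (f out))
bond 5 |J3  (J3: bond 3 brought flow, rest push out)

β0 stroke at J2
β1 stroke at J3
β2 stroke at J1
β3 stroke at I1
β4 stroke at J3
β5 stroke at J3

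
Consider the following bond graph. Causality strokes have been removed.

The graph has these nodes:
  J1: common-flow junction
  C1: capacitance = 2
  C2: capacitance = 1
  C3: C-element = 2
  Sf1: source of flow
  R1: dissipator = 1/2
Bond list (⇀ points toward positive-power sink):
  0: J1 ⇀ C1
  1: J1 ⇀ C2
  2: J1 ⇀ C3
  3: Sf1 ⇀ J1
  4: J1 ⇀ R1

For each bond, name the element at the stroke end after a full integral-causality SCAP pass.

bond 3 |Sf1  (Sf1 fixes flow; stroke at Sf1)
bond 0 |J1  (J1: bond 3 brought flow, rest push out)
bond 1 |J1  (J1: bond 3 brought flow, rest push out)
bond 2 |J1  (common-f at J1 fixed by 3)
bond 4 |J1  (1-jn J1 has f-setter on 3)

β0 →J1
β1 →J1
β2 →J1
β3 →Sf1
β4 →J1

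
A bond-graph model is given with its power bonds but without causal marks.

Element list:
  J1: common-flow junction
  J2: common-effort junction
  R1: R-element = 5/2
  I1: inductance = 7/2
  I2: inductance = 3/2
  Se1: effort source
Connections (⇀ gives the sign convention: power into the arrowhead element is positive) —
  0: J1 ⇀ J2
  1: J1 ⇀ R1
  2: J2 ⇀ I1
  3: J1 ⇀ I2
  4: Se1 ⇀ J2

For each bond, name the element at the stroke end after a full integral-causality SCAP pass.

b0 stroke→J1
b1 stroke→J1
b2 stroke→I1
b3 stroke→I2
b4 stroke→J2

#4 |J2  (Se1 fixes effort; stroke away)
#0 |J1  (common-e at J2 fixed by 4)
#2 |I1  (J2 effort already set via bond 4)
#3 |I2  (I2 outputs flow p/I2)
#1 |J1  (1-jn J1 has f-setter on 3)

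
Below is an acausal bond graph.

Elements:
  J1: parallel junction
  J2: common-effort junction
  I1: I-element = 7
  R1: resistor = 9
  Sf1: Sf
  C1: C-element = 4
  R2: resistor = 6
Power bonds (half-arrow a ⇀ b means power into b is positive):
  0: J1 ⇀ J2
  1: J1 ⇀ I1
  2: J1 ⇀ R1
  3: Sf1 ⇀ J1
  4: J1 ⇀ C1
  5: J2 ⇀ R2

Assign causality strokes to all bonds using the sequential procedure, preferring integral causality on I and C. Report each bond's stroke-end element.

bond 3 stroke→Sf1  (source Sf1 imposes f)
bond 1 stroke→I1  (I1 integral (f out))
bond 4 stroke→J1  (C1: C, integral causality)
bond 0 stroke→J2  (0-jn J1 has e-setter on 4)
bond 2 stroke→R1  (J1: bond 4 brought effort, rest push out)
bond 5 stroke→R2  (J2 effort already set via bond 0)

b0 |J2
b1 |I1
b2 |R1
b3 |Sf1
b4 |J1
b5 |R2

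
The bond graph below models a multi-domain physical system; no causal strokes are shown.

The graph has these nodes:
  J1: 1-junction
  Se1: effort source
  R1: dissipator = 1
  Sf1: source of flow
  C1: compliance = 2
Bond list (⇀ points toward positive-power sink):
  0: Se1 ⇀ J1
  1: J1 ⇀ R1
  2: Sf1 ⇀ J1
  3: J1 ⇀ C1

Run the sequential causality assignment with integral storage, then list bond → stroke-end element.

b0 stroke at J1
b1 stroke at J1
b2 stroke at Sf1
b3 stroke at J1

bond 0 |J1  (Se1: effort source, stroke at far end)
bond 2 |Sf1  (Sf1 (Sf) sets flow on bond)
bond 1 |J1  (J1: bond 2 brought flow, rest push out)
bond 3 |J1  (common-f at J1 fixed by 2)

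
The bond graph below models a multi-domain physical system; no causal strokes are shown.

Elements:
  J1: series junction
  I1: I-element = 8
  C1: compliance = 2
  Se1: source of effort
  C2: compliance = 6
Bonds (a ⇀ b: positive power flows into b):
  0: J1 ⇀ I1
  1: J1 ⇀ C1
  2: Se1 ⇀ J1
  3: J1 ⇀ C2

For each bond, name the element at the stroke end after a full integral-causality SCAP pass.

#0 stroke at I1
#1 stroke at J1
#2 stroke at J1
#3 stroke at J1

#2 →J1  (source Se1 imposes e)
#0 →I1  (prefer integral on I1)
#1 →J1  (common-f at J1 fixed by 0)
#3 →J1  (J1: bond 0 brought flow, rest push out)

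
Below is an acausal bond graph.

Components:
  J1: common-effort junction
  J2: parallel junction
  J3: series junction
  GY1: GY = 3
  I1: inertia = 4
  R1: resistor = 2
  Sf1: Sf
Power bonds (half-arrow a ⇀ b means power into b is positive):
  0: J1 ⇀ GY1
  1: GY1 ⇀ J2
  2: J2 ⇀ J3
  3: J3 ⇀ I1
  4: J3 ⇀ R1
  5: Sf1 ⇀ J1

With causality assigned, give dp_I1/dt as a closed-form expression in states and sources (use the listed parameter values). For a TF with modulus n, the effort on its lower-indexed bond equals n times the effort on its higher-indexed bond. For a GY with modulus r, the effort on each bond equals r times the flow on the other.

dp_I1/dt = 3*F_Sf1 - p_I1/2

β5 stroke→Sf1  (Sf1 fixes flow; stroke at Sf1)
β0 stroke→J1  (J1 needs exactly one e-in)
β1 stroke→J2  (GY1 both-in/both-out from 0)
β2 stroke→J3  (J2 effort already set via bond 1)
β3 stroke→I1  (I1: I, integral causality)
β4 stroke→J3  (J3: bond 3 brought flow, rest push out)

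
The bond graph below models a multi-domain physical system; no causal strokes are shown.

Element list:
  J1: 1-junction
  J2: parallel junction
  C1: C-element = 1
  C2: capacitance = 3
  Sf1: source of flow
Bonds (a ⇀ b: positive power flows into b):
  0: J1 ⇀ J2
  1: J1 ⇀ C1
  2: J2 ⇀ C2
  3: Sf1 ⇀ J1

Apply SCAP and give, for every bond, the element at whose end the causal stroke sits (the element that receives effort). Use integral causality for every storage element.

#3 |Sf1  (Sf1 fixes flow; stroke at Sf1)
#0 |J1  (J1: bond 3 brought flow, rest push out)
#1 |J1  (J1: bond 3 brought flow, rest push out)
#2 |J2  (J2: last free bond brings effort in)

β0 →J1
β1 →J1
β2 →J2
β3 →Sf1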